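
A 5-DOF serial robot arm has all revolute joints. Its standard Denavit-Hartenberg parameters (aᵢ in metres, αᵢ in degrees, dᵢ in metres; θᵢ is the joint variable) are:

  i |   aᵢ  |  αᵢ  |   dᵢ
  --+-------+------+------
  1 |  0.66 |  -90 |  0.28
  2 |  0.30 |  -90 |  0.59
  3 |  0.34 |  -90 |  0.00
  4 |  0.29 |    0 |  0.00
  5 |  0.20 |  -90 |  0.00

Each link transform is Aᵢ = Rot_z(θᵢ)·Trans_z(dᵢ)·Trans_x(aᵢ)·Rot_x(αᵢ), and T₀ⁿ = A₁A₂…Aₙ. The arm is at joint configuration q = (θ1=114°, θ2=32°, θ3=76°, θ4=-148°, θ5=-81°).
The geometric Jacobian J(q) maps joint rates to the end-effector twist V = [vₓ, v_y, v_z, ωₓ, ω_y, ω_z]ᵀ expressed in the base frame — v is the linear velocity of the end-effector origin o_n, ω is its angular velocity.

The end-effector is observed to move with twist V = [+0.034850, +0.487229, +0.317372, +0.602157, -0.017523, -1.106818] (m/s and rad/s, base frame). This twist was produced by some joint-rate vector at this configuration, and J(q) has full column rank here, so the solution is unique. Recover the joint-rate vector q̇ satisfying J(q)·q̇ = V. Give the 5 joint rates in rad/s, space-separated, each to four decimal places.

o_n = [-0.9402, 0.5724, 0.1235]
J₁: ẑ×o_n = [-0.5724, -0.9402, 0.0000], ω = ẑ
J2: z=[-0.9135, -0.4067, 0.0000] o=[-0.2684, 0.6029, 0.2800] → [0.0637, -0.1430, -0.2453, -0.9135, -0.4067, 0.0000]
J3: z=[0.2155, -0.4841, -0.8480] o=[-0.9109, 0.5954, 0.1210] → [-0.0206, 0.0243, -0.0191, 0.2155, -0.4841, -0.8480]
J4: z=[0.5557, -0.6533, 0.5142] o=[-0.6379, 0.7933, 0.0774] → [0.0835, -0.1810, -0.3202, 0.5557, -0.6533, 0.5142]
J5: z=[0.5557, -0.6533, 0.5142] o=[-0.8023, 0.5757, -0.0214] → [-0.0929, -0.1514, -0.0919, 0.5557, -0.6533, 0.5142]
q̇ = J⁺·V = [-0.3560, -0.5870, 0.7750, -0.7510, 0.5690]

-0.3560 -0.5870 0.7750 -0.7510 0.5690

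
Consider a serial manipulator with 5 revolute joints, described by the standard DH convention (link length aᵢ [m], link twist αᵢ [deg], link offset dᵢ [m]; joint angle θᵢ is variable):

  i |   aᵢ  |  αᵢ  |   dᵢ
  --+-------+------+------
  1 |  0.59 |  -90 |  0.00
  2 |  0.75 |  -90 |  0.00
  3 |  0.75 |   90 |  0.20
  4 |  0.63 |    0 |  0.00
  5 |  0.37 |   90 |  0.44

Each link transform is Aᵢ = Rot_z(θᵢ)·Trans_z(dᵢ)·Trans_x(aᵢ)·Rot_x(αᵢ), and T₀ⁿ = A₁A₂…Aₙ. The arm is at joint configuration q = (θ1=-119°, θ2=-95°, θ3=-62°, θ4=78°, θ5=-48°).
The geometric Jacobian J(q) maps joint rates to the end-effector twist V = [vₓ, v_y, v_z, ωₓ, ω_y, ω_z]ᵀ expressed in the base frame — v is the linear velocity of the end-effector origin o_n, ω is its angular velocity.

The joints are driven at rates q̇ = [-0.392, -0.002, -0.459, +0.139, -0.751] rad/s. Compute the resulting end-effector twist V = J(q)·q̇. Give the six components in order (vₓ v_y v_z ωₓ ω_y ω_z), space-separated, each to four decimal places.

-0.6028 -0.0856 -0.5803 -0.0085 0.5814 0.1063

o_n = [0.3780, -1.9323, 1.0093]
J₁: ẑ×o_n = [1.9323, 0.3780, -0.0000], ω = ẑ
J2: z=[0.8746, -0.4848, 0.0000] o=[-0.2860, -0.5160, 0.0000] → [-0.4893, -0.8827, -0.9168, 0.8746, -0.4848, 0.0000]
J3: z=[-0.4830, -0.8713, 0.0872] o=[-0.2543, -0.4589, 0.7471] → [-0.1000, 0.1817, 1.2625, -0.4830, -0.8713, 0.0872]
J4: z=[0.3733, -0.2949, -0.8796] o=[0.2431, -0.9273, 1.1153] → [-0.8527, -0.0790, -0.3354, 0.3733, -0.2949, -0.8796]
J5: z=[0.3733, -0.2949, -0.8796] o=[0.0493, -1.5156, 1.2303] → [-0.3013, -0.2066, -0.0586, 0.3733, -0.2949, -0.8796]
V = J·q̇ = [-0.6028, -0.0856, -0.5803, -0.0085, 0.5814, 0.1063]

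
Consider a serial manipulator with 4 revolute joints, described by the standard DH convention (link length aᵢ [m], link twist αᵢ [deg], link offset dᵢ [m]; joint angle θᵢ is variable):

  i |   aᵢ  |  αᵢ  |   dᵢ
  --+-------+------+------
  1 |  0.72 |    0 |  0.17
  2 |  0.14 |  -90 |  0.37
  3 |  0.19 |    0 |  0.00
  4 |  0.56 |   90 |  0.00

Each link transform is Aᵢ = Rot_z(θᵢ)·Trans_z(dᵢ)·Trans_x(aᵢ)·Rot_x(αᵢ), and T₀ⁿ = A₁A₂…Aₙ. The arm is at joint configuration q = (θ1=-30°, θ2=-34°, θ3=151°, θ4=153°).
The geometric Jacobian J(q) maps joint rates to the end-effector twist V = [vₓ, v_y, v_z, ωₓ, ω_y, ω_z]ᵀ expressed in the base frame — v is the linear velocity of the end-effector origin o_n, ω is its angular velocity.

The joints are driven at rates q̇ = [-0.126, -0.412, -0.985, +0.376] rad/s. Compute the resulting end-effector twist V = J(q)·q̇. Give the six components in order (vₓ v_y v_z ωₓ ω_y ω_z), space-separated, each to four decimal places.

-0.2683 0.0263 0.0270 -0.5474 -0.2670 -0.5380

o_n = [0.7493, -0.6179, 0.9121]
J₁: ẑ×o_n = [0.6179, 0.7493, -0.0000], ω = ẑ
J2: z=[0.0000, 0.0000, 1.0000] o=[0.6235, -0.3600, 0.1700] → [0.2579, 0.1258, -0.0000, 0.0000, 0.0000, 1.0000]
J3: z=[0.8988, 0.4384, 0.0000] o=[0.6849, -0.4858, 0.5400] → [0.1631, -0.3345, -0.1470, 0.8988, 0.4384, 0.0000]
J4: z=[0.8988, 0.4384, 0.0000] o=[0.6121, -0.3365, 0.4479] → [0.2035, -0.4173, -0.3131, 0.8988, 0.4384, 0.0000]
V = J·q̇ = [-0.2683, 0.0263, 0.0270, -0.5474, -0.2670, -0.5380]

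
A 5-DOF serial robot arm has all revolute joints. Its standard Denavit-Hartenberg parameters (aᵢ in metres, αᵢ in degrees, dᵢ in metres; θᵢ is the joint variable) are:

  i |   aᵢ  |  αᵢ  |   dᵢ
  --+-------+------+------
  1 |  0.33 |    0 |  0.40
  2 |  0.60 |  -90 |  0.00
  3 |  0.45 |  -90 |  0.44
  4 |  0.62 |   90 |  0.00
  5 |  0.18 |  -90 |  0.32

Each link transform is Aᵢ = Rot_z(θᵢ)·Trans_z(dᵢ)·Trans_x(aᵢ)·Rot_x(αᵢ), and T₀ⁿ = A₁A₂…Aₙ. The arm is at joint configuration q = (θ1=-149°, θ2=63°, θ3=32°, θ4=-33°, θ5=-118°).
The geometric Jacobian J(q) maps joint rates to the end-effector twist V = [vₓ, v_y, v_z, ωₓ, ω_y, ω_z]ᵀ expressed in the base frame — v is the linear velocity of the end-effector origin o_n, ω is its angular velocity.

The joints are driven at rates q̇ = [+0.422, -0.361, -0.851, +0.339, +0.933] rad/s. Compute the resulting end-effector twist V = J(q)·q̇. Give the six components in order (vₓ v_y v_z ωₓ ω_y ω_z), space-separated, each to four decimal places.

o_n = [0.8053, -1.3959, 0.1507]
J₁: ẑ×o_n = [1.3959, 0.8053, -0.0000], ω = ẑ
J2: z=[0.0000, 0.0000, 1.0000] o=[-0.2829, -0.1700, 0.4000] → [1.2260, 1.0882, -0.0000, 0.0000, 0.0000, 1.0000]
J3: z=[0.9976, 0.0698, 0.0000] o=[-0.2410, -0.7685, 0.4000] → [-0.0174, 0.2487, -0.6989, 0.9976, 0.0698, 0.0000]
J4: z=[-0.0370, 0.5286, -0.8480] o=[0.2245, -1.1185, 0.1615] → [-0.2410, -0.4929, -0.2968, -0.0370, 0.5286, -0.8480]
J5: z=[0.8044, 0.5193, 0.2886] o=[0.5922, -1.5348, -0.1140] → [0.0974, -0.1514, 0.0010, 0.8044, 0.5193, 0.2886]
V = J·q̇ = [0.1704, -0.5730, 0.4951, -0.1109, 0.6043, 0.0428]

0.1704 -0.5730 0.4951 -0.1109 0.6043 0.0428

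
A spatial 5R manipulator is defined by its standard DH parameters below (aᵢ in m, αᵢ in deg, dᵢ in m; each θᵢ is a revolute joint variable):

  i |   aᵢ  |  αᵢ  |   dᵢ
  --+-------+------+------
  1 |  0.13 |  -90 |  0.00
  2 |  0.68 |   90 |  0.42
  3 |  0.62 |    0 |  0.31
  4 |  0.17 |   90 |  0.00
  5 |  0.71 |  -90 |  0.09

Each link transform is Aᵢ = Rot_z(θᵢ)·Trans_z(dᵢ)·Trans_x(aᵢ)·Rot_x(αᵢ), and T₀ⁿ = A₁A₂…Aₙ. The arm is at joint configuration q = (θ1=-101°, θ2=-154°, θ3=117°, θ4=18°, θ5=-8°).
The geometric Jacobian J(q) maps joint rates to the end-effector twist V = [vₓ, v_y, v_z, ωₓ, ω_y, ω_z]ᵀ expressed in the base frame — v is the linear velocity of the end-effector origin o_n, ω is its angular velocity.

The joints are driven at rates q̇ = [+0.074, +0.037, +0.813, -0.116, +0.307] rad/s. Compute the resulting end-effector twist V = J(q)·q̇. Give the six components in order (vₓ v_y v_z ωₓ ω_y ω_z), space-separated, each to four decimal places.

o_n = [1.5893, -0.4892, -0.2579]
J₁: ẑ×o_n = [0.4892, 1.5893, -0.0000], ω = ẑ
J2: z=[0.9816, -0.1908, 0.0000] o=[-0.0248, -0.1276, 0.0000] → [0.0492, 0.2531, -0.0469, 0.9816, -0.1908, 0.0000]
J3: z=[0.0836, 0.4303, -0.8988] o=[0.5041, 0.3922, 0.2981] → [-1.0314, -0.9289, -0.5407, 0.0836, 0.4303, -0.8988]
J4: z=[0.0836, 0.4303, -0.8988] o=[1.0240, 0.1719, -0.1039] → [-0.6603, -0.4952, -0.2985, 0.0836, 0.4303, -0.8988]
J5: z=[0.8154, 0.4889, 0.3100] o=[1.1214, 0.0429, -0.1566] → [0.1154, 0.2276, -0.6626, 0.8154, 0.4889, 0.3100]
V = J·q̇ = [-0.6885, -0.5009, -0.6101, 0.3449, 0.4430, -0.4573]

-0.6885 -0.5009 -0.6101 0.3449 0.4430 -0.4573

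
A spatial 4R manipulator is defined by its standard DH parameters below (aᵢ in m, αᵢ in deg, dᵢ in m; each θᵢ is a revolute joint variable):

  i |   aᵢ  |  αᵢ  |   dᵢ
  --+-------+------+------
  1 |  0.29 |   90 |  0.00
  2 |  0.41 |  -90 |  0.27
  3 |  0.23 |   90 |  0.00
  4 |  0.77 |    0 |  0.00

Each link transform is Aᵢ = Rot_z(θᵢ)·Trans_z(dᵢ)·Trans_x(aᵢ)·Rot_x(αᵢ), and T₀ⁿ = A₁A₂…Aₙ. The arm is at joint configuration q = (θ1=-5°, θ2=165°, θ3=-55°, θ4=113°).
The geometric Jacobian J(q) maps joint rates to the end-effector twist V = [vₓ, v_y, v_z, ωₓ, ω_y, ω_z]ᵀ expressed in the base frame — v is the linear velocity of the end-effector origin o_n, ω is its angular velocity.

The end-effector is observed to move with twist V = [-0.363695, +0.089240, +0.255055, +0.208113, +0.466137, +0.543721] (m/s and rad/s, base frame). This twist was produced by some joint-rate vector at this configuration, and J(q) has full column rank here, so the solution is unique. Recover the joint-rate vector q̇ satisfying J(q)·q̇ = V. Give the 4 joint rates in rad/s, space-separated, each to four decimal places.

-0.1860 -0.4630 -0.7480 -0.0340

o_n = [-0.2677, -0.1893, -0.5890]
J₁: ẑ×o_n = [0.1893, -0.2677, 0.0000], ω = ẑ
J2: z=[-0.0872, -0.9962, 0.0000] o=[0.2889, -0.0253, 0.0000] → [0.5868, -0.0513, -0.5402, -0.0872, -0.9962, 0.0000]
J3: z=[-0.2578, 0.0226, -0.9659] o=[-0.1292, -0.2597, 0.1061] → [0.0523, -0.0454, -0.0150, -0.2578, 0.0226, -0.9659]
J4: z=[0.7382, -0.6404, -0.2120] o=[-0.2725, -0.4363, 0.1403] → [0.5194, 0.5374, 0.1854, 0.7382, -0.6404, -0.2120]
q̇ = J⁺·V = [-0.1860, -0.4630, -0.7480, -0.0340]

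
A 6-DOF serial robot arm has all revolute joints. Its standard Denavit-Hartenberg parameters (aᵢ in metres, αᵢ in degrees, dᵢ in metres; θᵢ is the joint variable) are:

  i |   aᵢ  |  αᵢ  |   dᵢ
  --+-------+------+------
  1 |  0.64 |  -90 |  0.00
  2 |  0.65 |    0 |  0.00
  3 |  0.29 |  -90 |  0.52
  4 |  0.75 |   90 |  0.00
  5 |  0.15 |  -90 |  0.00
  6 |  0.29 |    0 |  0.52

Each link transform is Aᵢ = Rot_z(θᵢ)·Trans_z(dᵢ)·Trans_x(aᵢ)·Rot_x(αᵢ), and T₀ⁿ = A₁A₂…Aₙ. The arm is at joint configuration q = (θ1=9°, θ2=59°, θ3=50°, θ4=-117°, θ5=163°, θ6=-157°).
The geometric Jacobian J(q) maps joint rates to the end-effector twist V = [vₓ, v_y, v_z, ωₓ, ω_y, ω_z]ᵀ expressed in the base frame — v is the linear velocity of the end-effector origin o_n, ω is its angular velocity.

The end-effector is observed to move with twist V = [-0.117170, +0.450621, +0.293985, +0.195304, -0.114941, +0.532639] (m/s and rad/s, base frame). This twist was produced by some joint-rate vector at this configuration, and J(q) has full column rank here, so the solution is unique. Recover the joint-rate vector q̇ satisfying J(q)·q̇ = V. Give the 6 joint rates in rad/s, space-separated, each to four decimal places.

0.2470 -0.2500 0.2020 -0.2780 0.3350 -0.2150

o_n = [1.3297, 1.3253, -0.6042]
J₁: ẑ×o_n = [-1.3253, 1.3297, 0.0000], ω = ẑ
J2: z=[-0.1564, 0.9877, 0.0000] o=[0.6321, 0.1001, 0.0000] → [-0.5968, -0.0945, -0.8807, -0.1564, 0.9877, 0.0000]
J3: z=[-0.1564, 0.9877, 0.0000] o=[0.9628, 0.1525, -0.5572] → [-0.0465, -0.0074, -0.5459, -0.1564, 0.9877, 0.0000]
J4: z=[-0.9339, -0.1479, 0.3256] o=[0.7882, 0.6513, -0.8314] → [-0.2530, 0.3884, -0.5493, -0.9339, -0.1479, 0.3256]
J5: z=[0.3575, -0.4030, 0.8425] o=[0.7931, 1.3287, -0.5094] → [0.0410, 0.4859, 0.2151, 0.3575, -0.4030, 0.8425]
J6: z=[0.8911, -0.1226, -0.4368] o=[0.7512, 1.1926, -0.5567] → [0.0638, -0.2104, 0.1892, 0.8911, -0.1226, -0.4368]
q̇ = J⁺·V = [0.2470, -0.2500, 0.2020, -0.2780, 0.3350, -0.2150]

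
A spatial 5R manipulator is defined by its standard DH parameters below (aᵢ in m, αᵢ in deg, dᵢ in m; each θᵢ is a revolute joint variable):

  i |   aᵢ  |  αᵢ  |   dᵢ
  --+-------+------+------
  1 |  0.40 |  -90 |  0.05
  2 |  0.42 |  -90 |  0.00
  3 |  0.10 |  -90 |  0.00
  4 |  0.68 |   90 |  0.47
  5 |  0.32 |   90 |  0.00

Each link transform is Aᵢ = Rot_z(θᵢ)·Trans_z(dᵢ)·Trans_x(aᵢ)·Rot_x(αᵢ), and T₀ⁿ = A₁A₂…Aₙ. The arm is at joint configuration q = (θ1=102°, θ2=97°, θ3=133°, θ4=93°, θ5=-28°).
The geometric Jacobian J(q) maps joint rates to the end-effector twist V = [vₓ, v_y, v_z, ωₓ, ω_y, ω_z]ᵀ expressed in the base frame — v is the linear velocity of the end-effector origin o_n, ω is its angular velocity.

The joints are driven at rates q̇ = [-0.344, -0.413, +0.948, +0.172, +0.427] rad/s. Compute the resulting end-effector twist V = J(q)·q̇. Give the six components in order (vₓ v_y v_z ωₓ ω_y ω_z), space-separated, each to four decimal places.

o_n = [-0.4555, 1.2685, -0.2183]
J₁: ẑ×o_n = [-1.2685, -0.4555, 0.0000], ω = ẑ
J2: z=[-0.9781, -0.2079, 0.0000] o=[-0.0832, 0.3913, 0.0500] → [0.0558, -0.2624, -0.9355, -0.9781, -0.2079, 0.0000]
J3: z=[0.2064, -0.9709, 0.1219] o=[-0.0725, 0.3412, -0.3669] → [-0.2573, -0.0773, -0.1804, 0.2064, -0.9709, 0.1219]
J4: z=[-0.6856, -0.0546, 0.7259] o=[-0.0027, 0.3645, -0.2992] → [-0.6606, -0.2732, -0.6445, -0.6856, -0.0546, 0.7259]
J5: z=[0.6863, 0.2838, 0.6696] o=[-0.4899, 0.9898, -0.0649] → [-0.2302, 0.1284, 0.1815, 0.6863, 0.2838, 0.6696]
V = J·q̇ = [-0.0425, 0.1996, 0.1819, 0.7747, -0.7227, 0.1823]

-0.0425 0.1996 0.1819 0.7747 -0.7227 0.1823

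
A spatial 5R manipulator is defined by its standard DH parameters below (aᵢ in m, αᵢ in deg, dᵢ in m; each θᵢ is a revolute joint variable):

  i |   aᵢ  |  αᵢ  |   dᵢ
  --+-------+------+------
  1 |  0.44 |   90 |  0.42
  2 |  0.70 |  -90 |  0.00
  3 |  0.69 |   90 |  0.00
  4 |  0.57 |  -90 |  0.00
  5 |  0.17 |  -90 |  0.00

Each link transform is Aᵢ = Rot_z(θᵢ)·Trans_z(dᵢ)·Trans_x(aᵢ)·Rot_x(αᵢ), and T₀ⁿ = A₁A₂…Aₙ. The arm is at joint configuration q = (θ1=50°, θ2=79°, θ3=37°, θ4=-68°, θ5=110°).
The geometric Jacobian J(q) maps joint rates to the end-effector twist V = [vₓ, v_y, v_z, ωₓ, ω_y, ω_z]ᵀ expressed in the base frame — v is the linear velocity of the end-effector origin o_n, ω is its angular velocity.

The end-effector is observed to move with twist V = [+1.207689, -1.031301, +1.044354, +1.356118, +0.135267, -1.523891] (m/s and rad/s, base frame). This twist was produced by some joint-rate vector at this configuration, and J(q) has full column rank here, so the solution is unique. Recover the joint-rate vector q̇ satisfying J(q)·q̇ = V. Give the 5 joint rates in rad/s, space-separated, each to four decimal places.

-0.9420 0.6880 -0.8800 -0.0210 -0.5030

o_n = [0.2385, 1.3082, 1.6135]
J₁: ẑ×o_n = [-1.3082, 0.2385, 0.0000], ω = ẑ
J2: z=[0.7660, -0.6428, 0.0000] o=[0.2828, 0.3371, 0.4200] → [-0.7671, -0.9142, 0.7155, 0.7660, -0.6428, 0.0000]
J3: z=[-0.6310, -0.7520, 0.1908] o=[0.3687, 0.4394, 1.1071] → [-0.5465, 0.2946, -0.6461, -0.6310, -0.7520, 0.1908]
J4: z=[0.6856, -0.4254, 0.5908] o=[0.1182, 0.7868, 1.6481] → [-0.2933, 0.0948, 0.4086, 0.6856, -0.4254, 0.5908]
J5: z=[-0.5730, 0.1852, 0.7984] o=[0.3741, 1.2918, 1.7146] → [-0.0319, -0.1662, 0.0157, -0.5730, 0.1852, 0.7984]
q̇ = J⁺·V = [-0.9420, 0.6880, -0.8800, -0.0210, -0.5030]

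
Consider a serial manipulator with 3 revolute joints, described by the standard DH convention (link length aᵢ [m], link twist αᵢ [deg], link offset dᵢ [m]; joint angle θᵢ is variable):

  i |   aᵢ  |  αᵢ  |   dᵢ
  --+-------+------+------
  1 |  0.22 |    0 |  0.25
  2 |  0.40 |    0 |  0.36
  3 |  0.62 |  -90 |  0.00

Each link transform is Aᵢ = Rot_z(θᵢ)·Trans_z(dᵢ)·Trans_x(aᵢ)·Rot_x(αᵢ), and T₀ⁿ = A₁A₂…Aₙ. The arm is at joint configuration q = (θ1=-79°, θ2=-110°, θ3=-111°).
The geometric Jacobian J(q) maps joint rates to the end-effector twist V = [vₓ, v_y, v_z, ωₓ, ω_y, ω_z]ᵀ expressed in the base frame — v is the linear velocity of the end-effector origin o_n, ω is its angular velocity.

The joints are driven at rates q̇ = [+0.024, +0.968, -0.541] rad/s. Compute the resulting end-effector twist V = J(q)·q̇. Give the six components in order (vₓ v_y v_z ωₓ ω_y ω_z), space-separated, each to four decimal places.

o_n = [-0.0431, 0.3836, 0.6100]
J₁: ẑ×o_n = [-0.3836, -0.0431, 0.0000], ω = ẑ
J2: z=[0.0000, 0.0000, 1.0000] o=[0.0420, -0.2160, 0.2500] → [-0.5995, -0.0851, 0.0000, 0.0000, 0.0000, 1.0000]
J3: z=[0.0000, 0.0000, 1.0000] o=[-0.3531, -0.1534, 0.6100] → [-0.5369, 0.3100, 0.0000, 0.0000, 0.0000, 1.0000]
V = J·q̇ = [-0.2990, -0.2511, 0.0000, 0.0000, 0.0000, 0.4510]

-0.2990 -0.2511 0.0000 0.0000 0.0000 0.4510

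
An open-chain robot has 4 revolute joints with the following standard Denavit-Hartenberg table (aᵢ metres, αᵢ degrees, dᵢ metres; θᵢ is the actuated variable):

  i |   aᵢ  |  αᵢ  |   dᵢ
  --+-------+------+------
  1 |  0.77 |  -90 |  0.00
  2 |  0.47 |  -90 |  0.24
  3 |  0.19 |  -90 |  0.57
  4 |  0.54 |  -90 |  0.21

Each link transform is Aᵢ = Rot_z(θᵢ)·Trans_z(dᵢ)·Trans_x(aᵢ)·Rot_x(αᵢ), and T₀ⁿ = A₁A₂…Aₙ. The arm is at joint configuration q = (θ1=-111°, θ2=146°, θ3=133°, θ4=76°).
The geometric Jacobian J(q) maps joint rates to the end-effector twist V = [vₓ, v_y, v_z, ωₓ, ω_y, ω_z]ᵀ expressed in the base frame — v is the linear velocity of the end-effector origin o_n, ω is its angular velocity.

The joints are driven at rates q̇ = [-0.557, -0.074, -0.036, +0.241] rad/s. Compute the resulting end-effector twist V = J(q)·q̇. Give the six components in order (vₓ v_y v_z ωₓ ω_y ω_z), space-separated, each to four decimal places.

-0.2810 0.0784 -0.0840 0.0248 -0.1876 -0.4883

o_n = [-0.0988, -0.6725, -0.0165]
J₁: ẑ×o_n = [0.6725, -0.0988, 0.0000], ω = ẑ
J2: z=[0.9336, -0.3584, 0.0000] o=[-0.2759, -0.7189, 0.0000] → [0.0059, 0.0154, 0.1068, 0.9336, -0.3584, 0.0000]
J3: z=[0.2004, 0.5221, 0.8290] o=[0.0878, -0.4411, -0.2628] → [0.3204, -0.2041, 0.0510, 0.2004, 0.5221, 0.8290]
J4: z=[0.4194, -0.8105, 0.4090] o=[0.0338, -0.1940, 0.2822] → [0.4377, 0.0710, -0.3081, 0.4194, -0.8105, 0.4090]
V = J·q̇ = [-0.2810, 0.0784, -0.0840, 0.0248, -0.1876, -0.4883]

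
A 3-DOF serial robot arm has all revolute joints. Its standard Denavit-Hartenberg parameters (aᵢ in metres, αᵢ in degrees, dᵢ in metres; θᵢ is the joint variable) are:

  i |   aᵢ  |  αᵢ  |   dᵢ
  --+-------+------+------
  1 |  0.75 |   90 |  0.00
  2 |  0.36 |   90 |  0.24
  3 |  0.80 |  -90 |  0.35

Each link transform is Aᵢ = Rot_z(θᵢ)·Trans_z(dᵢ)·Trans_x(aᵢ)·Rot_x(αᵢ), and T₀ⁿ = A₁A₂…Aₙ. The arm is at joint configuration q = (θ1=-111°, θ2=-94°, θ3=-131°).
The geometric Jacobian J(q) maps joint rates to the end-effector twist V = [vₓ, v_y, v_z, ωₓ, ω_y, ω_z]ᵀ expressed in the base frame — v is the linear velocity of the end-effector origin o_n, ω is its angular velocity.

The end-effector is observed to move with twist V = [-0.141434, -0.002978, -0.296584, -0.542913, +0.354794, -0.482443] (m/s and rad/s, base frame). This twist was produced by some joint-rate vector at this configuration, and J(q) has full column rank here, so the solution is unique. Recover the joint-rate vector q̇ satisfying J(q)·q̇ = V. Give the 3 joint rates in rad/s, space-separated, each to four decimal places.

-0.4920 0.6340 0.1370

o_n = [0.1918, -0.5153, 0.1889]
J₁: ẑ×o_n = [0.5153, 0.1918, -0.0000], ω = ẑ
J2: z=[-0.9336, 0.3584, 0.0000] o=[-0.2688, -0.7002, 0.0000] → [0.0677, 0.1763, -0.3376, -0.9336, 0.3584, 0.0000]
J3: z=[0.3575, 0.9313, 0.0698] o=[-0.4838, -0.5907, -0.3591] → [0.5051, -0.1488, -0.6023, 0.3575, 0.9313, 0.0698]
q̇ = J⁺·V = [-0.4920, 0.6340, 0.1370]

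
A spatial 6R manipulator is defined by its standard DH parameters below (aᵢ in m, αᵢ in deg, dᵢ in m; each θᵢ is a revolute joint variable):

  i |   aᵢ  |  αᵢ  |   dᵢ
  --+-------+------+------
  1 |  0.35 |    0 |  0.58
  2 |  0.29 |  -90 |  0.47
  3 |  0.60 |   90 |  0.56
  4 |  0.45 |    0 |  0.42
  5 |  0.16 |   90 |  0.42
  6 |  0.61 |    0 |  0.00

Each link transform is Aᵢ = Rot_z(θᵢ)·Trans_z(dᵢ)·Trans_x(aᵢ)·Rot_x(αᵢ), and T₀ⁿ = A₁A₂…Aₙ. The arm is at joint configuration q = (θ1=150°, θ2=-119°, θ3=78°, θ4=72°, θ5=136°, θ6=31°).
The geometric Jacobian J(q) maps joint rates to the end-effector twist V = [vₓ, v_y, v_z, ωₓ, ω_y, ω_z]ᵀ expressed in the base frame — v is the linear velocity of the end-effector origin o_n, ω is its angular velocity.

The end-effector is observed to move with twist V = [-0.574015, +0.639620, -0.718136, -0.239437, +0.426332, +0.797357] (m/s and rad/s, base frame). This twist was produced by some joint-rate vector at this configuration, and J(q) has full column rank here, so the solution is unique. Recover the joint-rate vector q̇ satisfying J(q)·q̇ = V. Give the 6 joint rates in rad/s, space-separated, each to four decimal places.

-0.0170 0.6750 0.2380 -0.9150 0.9580 0.2840

o_n = [0.5937, 1.4925, 1.1568]
J₁: ẑ×o_n = [-1.4925, 0.5937, 0.0000], ω = ẑ
J2: z=[0.0000, 0.0000, 1.0000] o=[-0.3031, 0.1750, 0.5800] → [-1.3175, 0.8968, 0.0000, 0.0000, 0.0000, 1.0000]
J3: z=[-0.5150, 0.8572, 0.0000] o=[-0.0545, 0.3244, 1.0500] → [0.0916, 0.0550, -1.1573, -0.5150, 0.8572, 0.0000]
J4: z=[0.8384, 0.5038, 0.2079] o=[-0.2360, 0.8686, 0.4631] → [0.2198, -0.4091, 0.1050, 0.8384, 0.5038, 0.2079]
J5: z=[0.8384, 0.5038, 0.2079] o=[-0.0795, 1.4620, 0.4144] → [0.3677, -0.4825, -0.3136, 0.8384, 0.5038, 0.2079]
J6: z=[-0.5384, 0.7066, 0.4592] o=[0.2861, 1.5940, 0.6399] → [0.4119, 0.4195, -0.1626, -0.5384, 0.7066, 0.4592]
q̇ = J⁺·V = [-0.0170, 0.6750, 0.2380, -0.9150, 0.9580, 0.2840]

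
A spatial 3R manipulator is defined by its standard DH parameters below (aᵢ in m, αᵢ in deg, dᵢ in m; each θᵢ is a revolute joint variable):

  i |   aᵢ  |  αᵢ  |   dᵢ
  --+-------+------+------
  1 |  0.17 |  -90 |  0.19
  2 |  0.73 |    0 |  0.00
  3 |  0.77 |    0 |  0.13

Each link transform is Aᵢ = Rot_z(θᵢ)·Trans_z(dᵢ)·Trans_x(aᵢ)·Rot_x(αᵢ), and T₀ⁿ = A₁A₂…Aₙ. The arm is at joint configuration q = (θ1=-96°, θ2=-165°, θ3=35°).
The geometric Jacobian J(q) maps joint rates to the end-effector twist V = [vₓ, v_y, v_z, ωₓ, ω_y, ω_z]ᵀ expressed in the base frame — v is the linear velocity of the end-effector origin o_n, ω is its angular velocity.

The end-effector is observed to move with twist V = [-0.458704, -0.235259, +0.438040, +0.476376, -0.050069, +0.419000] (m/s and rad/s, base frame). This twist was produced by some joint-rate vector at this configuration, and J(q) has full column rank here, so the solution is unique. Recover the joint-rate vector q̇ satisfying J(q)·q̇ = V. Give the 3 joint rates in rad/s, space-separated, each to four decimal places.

0.4190 0.2850 0.1940

o_n = [0.2370, 1.0108, 0.9688]
J₁: ẑ×o_n = [-1.0108, 0.2370, 0.0000], ω = ẑ
J2: z=[0.9945, -0.1045, 0.0000] o=[-0.0178, -0.1691, 0.1900] → [-0.0814, -0.7745, 1.2001, 0.9945, -0.1045, 0.0000]
J3: z=[0.9945, -0.1045, 0.0000] o=[0.0559, 0.5322, 0.3789] → [-0.0617, -0.5866, 0.4949, 0.9945, -0.1045, 0.0000]
q̇ = J⁺·V = [0.4190, 0.2850, 0.1940]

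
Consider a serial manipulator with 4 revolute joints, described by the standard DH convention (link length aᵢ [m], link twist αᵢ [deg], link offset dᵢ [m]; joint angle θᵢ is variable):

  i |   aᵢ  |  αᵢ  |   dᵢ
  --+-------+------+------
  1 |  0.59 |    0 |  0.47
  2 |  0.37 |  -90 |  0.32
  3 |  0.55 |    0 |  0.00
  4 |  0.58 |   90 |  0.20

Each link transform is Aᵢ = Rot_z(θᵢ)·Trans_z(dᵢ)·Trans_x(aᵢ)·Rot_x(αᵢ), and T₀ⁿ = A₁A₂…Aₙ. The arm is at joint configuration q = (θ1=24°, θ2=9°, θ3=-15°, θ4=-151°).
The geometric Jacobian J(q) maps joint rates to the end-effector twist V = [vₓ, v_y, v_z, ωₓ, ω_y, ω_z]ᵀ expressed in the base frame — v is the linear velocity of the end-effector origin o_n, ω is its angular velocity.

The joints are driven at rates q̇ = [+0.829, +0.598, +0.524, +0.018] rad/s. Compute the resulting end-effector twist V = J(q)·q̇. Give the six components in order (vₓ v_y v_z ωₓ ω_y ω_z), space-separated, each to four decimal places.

-0.5750 0.7785 0.0266 -0.2952 0.4546 1.4270

o_n = [0.7139, 0.5921, 1.0727]
J₁: ẑ×o_n = [-0.5921, 0.7139, 0.0000], ω = ẑ
J2: z=[0.0000, 0.0000, 1.0000] o=[0.5390, 0.2400, 0.4700] → [-0.3521, 0.1750, 0.0000, 0.0000, 0.0000, 1.0000]
J3: z=[-0.5446, 0.8387, 0.0000] o=[0.8493, 0.4415, 0.7900] → [0.2371, 0.1540, 0.0315, -0.5446, 0.8387, 0.0000]
J4: z=[-0.5446, 0.8387, 0.0000] o=[1.2949, 0.7308, 0.9324] → [0.1177, 0.0764, 0.5628, -0.5446, 0.8387, 0.0000]
V = J·q̇ = [-0.5750, 0.7785, 0.0266, -0.2952, 0.4546, 1.4270]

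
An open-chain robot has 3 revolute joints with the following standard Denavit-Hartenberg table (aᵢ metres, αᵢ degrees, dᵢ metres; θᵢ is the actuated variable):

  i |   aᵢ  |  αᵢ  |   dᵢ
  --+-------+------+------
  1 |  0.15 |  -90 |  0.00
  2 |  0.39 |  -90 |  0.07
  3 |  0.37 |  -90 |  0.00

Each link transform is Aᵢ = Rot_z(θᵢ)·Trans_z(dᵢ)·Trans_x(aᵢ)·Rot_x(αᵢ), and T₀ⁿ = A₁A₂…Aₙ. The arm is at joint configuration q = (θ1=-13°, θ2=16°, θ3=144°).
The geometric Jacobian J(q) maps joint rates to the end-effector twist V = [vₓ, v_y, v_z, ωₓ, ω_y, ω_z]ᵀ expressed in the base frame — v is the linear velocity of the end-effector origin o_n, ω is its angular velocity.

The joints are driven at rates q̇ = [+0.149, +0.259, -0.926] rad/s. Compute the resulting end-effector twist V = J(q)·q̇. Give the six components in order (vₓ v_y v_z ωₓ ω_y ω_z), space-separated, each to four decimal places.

o_n = [0.1979, -0.1970, -0.0250]
J₁: ẑ×o_n = [0.1970, 0.1979, -0.0000], ω = ẑ
J2: z=[0.2250, 0.9744, 0.0000] o=[0.1462, -0.0337, 0.0000] → [-0.0243, 0.0056, -0.0872, 0.2250, 0.9744, 0.0000]
J3: z=[-0.2686, 0.0620, -0.9613] o=[0.5272, -0.0499, -0.1075] → [-0.1364, 0.3387, 0.0599, -0.2686, 0.0620, -0.9613]
V = J·q̇ = [0.1493, -0.2827, -0.0781, 0.3070, 0.1949, 1.0391]

0.1493 -0.2827 -0.0781 0.3070 0.1949 1.0391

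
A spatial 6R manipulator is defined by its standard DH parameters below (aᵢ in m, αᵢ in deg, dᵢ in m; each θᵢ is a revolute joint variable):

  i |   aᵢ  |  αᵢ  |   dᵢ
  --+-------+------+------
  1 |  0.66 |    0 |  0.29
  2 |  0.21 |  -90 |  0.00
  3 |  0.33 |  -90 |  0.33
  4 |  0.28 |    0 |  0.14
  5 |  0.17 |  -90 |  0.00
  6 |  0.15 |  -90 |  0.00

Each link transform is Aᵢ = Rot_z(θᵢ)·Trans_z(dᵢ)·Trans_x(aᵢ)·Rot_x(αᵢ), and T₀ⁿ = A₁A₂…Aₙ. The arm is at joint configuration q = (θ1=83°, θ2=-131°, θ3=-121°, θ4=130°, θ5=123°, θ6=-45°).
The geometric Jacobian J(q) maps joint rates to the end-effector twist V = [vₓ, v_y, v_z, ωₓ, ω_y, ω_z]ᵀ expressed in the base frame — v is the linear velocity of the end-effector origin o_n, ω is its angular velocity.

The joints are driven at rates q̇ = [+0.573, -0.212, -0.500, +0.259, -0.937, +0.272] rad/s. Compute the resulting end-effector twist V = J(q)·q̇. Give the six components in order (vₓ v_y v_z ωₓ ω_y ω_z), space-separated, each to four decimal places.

-0.3443 0.2485 -0.1355 -0.7910 0.2501 0.2348

o_n = [0.6202, 0.6227, 0.4761]
J₁: ẑ×o_n = [-0.6227, 0.6202, 0.0000], ω = ẑ
J2: z=[0.0000, 0.0000, 1.0000] o=[0.0804, 0.6551, 0.2900] → [0.0323, 0.5398, -0.0000, 0.0000, 0.0000, 1.0000]
J3: z=[0.7431, 0.6691, 0.0000] o=[0.2210, 0.4990, 0.2900] → [0.1246, -0.1383, -0.1752, 0.7431, 0.6691, 0.0000]
J4: z=[0.5736, -0.6370, 0.5150] o=[0.3525, 0.8461, 0.5729] → [0.1767, 0.1934, 0.0424, 0.5736, -0.6370, 0.5150]
J5: z=[0.5736, -0.6370, 0.5150] o=[0.3354, 0.5445, 0.4907] → [-0.0310, 0.1551, 0.2263, 0.5736, -0.6370, 0.5150]
J6: z=[-0.1123, 0.5617, 0.8197] o=[0.4733, 0.6343, 0.4481] → [0.0252, 0.1236, -0.0812, -0.1123, 0.5617, 0.8197]
V = J·q̇ = [-0.3443, 0.2485, -0.1355, -0.7910, 0.2501, 0.2348]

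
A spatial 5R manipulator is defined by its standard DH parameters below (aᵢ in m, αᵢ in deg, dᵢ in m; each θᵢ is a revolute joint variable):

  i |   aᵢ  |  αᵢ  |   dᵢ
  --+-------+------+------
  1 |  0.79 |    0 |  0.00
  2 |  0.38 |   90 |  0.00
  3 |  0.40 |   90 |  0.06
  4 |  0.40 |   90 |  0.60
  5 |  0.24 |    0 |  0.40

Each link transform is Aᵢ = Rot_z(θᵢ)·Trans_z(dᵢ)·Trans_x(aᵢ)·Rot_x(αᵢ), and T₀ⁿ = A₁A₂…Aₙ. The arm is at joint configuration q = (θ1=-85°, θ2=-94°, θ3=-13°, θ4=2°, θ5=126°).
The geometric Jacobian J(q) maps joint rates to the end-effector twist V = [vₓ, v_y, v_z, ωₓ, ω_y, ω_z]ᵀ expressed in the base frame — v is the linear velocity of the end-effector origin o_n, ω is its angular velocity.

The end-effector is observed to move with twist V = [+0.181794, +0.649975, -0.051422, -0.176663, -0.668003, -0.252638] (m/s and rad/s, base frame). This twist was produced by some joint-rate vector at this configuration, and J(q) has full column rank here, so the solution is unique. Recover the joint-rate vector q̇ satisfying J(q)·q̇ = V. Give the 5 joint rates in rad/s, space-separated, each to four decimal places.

-0.1990 -0.8230 -0.3670 -0.7920 0.2980

o_n = [-0.7821, -1.1326, -0.9251]
J₁: ẑ×o_n = [1.1326, -0.7821, 0.0000], ω = ẑ
J2: z=[0.0000, 0.0000, 1.0000] o=[0.0689, -0.7870, 0.0000] → [0.3456, -0.8509, 0.0000, 0.0000, 0.0000, 1.0000]
J3: z=[-0.0175, 0.9998, 0.0000] o=[-0.3111, -0.7936, 0.0000] → [-0.9250, -0.0161, 0.4768, -0.0175, 0.9998, 0.0000]
J4: z=[0.2249, 0.0039, -0.9744] o=[-0.7018, -0.7404, -0.0900] → [-0.3854, 0.2660, -0.0879, 0.2249, 0.0039, -0.9744]
J5: z=[-0.0166, -0.9998, -0.0079] o=[-0.9566, -0.7309, -0.7645] → [0.1574, -0.0040, 0.1811, -0.0166, -0.9998, -0.0079]
q̇ = J⁺·V = [-0.1990, -0.8230, -0.3670, -0.7920, 0.2980]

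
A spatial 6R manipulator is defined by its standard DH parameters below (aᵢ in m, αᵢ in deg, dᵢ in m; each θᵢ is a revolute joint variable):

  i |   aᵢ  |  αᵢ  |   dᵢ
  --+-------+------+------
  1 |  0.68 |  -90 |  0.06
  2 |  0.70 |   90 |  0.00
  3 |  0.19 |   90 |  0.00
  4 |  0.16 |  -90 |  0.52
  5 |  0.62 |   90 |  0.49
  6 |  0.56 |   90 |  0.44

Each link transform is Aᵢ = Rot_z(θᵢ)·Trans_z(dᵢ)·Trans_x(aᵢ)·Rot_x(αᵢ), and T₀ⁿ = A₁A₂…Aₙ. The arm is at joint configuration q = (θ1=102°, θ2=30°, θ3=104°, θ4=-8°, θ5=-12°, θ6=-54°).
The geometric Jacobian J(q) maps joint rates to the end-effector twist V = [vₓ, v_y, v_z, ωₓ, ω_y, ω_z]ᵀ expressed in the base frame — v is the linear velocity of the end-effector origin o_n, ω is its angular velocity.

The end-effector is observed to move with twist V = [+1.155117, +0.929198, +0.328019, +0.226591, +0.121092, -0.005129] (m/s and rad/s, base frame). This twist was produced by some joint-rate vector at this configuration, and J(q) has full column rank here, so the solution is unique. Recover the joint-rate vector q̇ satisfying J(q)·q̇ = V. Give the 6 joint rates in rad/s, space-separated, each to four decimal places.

-0.7540 -0.3010 -0.2460 -0.3020 0.9390 0.0120

o_n = [-1.7996, 1.6129, -0.7923]
J₁: ẑ×o_n = [-1.6129, -1.7996, 0.0000], ω = ẑ
J2: z=[-0.9781, -0.2079, 0.0000] o=[-0.1414, 0.6651, 0.0600] → [0.1772, -0.8336, -1.2719, -0.9781, -0.2079, 0.0000]
J3: z=[-0.1040, 0.4891, 0.8660] o=[-0.2674, 1.2581, -0.2900] → [-0.5529, -1.3791, 0.7125, -0.1040, 0.4891, 0.8660]
J4: z=[-0.4113, 0.7716, -0.4851] o=[-0.4395, 1.1808, -0.2670] → [-0.1957, 0.4438, 0.8718, -0.4113, 0.7716, -0.4851]
J5: z=[-0.2290, 0.4277, 0.8744] o=[-0.7945, 1.5068, -0.5194] → [-0.2095, -0.9413, 0.4056, -0.2290, 0.4277, 0.8744]
J6: z=[-0.2189, 0.8527, -0.4744] o=[-1.4948, 1.5303, -0.1539] → [-0.5051, 0.0048, 0.2418, -0.2189, 0.8527, -0.4744]
q̇ = J⁺·V = [-0.7540, -0.3010, -0.2460, -0.3020, 0.9390, 0.0120]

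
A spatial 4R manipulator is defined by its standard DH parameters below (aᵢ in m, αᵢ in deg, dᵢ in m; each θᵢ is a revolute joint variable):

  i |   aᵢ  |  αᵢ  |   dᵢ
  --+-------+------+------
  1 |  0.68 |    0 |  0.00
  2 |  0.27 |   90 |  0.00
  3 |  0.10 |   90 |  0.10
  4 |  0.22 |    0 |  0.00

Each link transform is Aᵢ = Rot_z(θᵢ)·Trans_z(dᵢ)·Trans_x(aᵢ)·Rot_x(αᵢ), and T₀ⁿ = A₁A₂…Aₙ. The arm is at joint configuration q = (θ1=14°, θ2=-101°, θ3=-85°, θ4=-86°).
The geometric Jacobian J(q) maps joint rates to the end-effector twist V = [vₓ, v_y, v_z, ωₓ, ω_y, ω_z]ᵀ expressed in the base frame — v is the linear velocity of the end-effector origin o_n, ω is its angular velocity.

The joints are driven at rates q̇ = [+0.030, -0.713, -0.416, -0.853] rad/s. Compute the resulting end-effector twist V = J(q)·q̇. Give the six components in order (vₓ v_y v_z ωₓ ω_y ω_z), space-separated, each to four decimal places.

-0.1820 -0.0070 0.1823 0.4599 -0.8268 -0.6087

o_n = [0.7938, -0.1089, -0.1149]
J₁: ẑ×o_n = [0.1089, 0.7938, -0.0000], ω = ẑ
J2: z=[0.0000, 0.0000, 1.0000] o=[0.6598, 0.1645, 0.0000] → [0.2734, 0.1340, -0.0000, 0.0000, 0.0000, 1.0000]
J3: z=[-0.9986, -0.0523, 0.0000] o=[0.6739, -0.1051, 0.0000] → [0.0060, -0.1148, 0.0101, -0.9986, -0.0523, 0.0000]
J4: z=[-0.0521, 0.9948, -0.0872] o=[0.5745, -0.1191, -0.0996] → [-0.0143, -0.0199, -0.2186, -0.0521, 0.9948, -0.0872]
V = J·q̇ = [-0.1820, -0.0070, 0.1823, 0.4599, -0.8268, -0.6087]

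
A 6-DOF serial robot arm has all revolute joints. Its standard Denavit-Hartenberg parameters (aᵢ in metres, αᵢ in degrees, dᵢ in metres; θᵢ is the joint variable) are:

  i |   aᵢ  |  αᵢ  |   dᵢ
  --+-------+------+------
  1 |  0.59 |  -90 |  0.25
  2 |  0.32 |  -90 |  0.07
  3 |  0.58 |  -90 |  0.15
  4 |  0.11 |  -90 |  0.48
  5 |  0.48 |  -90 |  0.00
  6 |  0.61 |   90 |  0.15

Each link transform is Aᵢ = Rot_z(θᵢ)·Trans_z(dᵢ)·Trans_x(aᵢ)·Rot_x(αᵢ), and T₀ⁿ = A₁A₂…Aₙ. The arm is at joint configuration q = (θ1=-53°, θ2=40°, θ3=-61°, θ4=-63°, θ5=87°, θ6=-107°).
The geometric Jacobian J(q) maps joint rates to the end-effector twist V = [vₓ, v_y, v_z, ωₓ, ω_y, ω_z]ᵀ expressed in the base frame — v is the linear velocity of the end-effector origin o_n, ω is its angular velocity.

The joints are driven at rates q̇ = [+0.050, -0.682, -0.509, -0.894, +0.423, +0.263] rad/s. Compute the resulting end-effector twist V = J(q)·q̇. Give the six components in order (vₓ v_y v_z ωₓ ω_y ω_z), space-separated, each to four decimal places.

0.4170 0.5687 0.5957 0.0401 -0.0807 1.1963

o_n = [1.6179, -0.5859, -0.2867]
J₁: ẑ×o_n = [0.5859, 1.6179, -0.0000], ω = ẑ
J2: z=[0.7986, 0.6018, 0.0000] o=[0.3551, -0.4712, 0.2500] → [-0.3230, 0.4287, -0.8516, 0.7986, 0.6018, 0.0000]
J3: z=[-0.3868, 0.5134, -0.7660] o=[0.5585, -0.6248, 0.0443] → [-0.1401, -0.9396, -0.5589, -0.3868, 0.5134, -0.7660]
J4: z=[0.0160, -0.8268, -0.5622] o=[1.0352, -0.4146, -0.2513] → [-0.0671, -0.3270, 0.4790, 0.0160, -0.8268, -0.5622]
J5: z=[0.9971, -0.0283, 0.0701] o=[1.0511, -0.7497, -0.6118] → [-0.0207, -0.2844, 0.1794, 0.9971, -0.0283, 0.0701]
J6: z=[-0.0746, -0.5177, 0.8523] o=[1.0452, -0.3392, -0.3631] → [0.1708, 0.4938, 0.3149, -0.0746, -0.5177, 0.8523]
V = J·q̇ = [0.4170, 0.5687, 0.5957, 0.0401, -0.0807, 1.1963]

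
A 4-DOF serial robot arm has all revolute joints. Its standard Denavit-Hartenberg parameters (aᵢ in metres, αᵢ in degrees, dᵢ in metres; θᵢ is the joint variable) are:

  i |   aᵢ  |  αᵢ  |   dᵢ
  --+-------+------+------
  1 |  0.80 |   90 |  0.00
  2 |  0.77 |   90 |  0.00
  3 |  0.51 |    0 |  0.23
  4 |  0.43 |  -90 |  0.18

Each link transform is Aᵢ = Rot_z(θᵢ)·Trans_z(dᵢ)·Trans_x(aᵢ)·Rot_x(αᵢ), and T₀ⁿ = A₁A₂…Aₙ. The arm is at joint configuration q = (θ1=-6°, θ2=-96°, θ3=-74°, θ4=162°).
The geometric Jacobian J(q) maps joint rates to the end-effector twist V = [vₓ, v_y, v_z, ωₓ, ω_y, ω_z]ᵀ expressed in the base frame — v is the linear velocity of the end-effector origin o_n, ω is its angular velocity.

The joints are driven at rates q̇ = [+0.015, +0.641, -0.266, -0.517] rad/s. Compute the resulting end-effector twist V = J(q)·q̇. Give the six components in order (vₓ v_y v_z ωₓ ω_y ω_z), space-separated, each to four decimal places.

o_n = [0.3002, 0.0293, -0.8777]
J₁: ẑ×o_n = [-0.0293, 0.3002, 0.0000], ω = ẑ
J2: z=[-0.1045, -0.9945, 0.0000] o=[0.7956, -0.0836, 0.0000] → [0.8728, -0.0917, -0.5045, -0.1045, -0.9945, 0.0000]
J3: z=[-0.9891, 0.1040, 0.1045] o=[0.7156, -0.0752, -0.7658] → [-0.0226, -0.1541, -0.0602, -0.9891, 0.1040, 0.1045]
J4: z=[-0.9891, 0.1040, 0.1045] o=[0.5247, 0.4378, -0.8815] → [0.0431, -0.0196, 0.4274, -0.9891, 0.1040, 0.1045]
V = J·q̇ = [0.5428, -0.0032, -0.5283, 0.7074, -0.7189, -0.0668]

0.5428 -0.0032 -0.5283 0.7074 -0.7189 -0.0668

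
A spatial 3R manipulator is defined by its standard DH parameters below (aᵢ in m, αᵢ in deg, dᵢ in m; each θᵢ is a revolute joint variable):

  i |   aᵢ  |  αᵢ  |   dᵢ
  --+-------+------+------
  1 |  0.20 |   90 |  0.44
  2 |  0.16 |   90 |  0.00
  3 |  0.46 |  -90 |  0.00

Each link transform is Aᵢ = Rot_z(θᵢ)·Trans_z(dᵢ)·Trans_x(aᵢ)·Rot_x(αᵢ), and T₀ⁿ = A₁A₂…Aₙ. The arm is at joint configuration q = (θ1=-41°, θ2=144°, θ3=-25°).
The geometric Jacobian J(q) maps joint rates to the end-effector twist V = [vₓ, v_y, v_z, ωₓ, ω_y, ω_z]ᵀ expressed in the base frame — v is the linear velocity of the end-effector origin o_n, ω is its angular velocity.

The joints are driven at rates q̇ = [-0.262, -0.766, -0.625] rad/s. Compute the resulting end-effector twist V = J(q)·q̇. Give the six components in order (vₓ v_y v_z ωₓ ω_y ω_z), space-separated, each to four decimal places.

o_n = [-0.0738, 0.3217, 0.7791]
J₁: ẑ×o_n = [-0.3217, -0.0738, 0.0000], ω = ẑ
J2: z=[-0.6561, -0.7547, 0.0000] o=[0.1509, -0.1312, 0.4400] → [-0.2559, 0.2225, -0.4667, -0.6561, -0.7547, 0.0000]
J3: z=[0.4436, -0.3856, 0.8090] o=[0.0533, -0.0463, 0.5340] → [-0.3922, -0.2115, 0.1143, 0.4436, -0.3856, 0.8090]
V = J·q̇ = [0.5255, -0.0189, 0.2861, 0.2253, 0.8191, -0.7676]

0.5255 -0.0189 0.2861 0.2253 0.8191 -0.7676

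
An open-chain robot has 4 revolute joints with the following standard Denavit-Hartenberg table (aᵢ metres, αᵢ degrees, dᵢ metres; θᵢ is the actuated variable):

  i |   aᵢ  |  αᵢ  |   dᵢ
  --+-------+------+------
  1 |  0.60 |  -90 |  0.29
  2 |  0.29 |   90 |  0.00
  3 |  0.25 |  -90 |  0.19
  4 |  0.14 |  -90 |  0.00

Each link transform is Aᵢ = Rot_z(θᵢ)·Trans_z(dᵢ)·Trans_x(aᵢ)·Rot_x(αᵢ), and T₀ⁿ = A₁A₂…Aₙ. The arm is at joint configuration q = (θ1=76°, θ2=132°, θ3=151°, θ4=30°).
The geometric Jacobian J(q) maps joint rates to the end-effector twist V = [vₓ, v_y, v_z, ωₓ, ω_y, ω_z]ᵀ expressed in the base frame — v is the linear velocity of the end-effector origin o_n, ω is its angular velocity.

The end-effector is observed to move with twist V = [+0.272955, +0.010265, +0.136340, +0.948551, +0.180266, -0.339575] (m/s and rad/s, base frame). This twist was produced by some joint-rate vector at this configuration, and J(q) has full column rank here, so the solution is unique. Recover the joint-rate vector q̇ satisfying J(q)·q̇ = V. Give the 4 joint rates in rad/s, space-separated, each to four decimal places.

-0.1640 -0.6240 0.4180 0.2890

o_n = [-0.0023, 0.7348, 0.2355]
J₁: ẑ×o_n = [-0.7348, -0.0023, 0.0000], ω = ẑ
J2: z=[-0.9703, 0.2419, 0.0000] o=[0.1452, 0.5822, 0.2900] → [-0.0132, -0.0529, -0.1124, -0.9703, 0.2419, 0.0000]
J3: z=[0.1798, 0.7211, -0.6691] o=[0.0982, 0.3939, 0.0745] → [0.3442, 0.0383, 0.1338, 0.1798, 0.7211, -0.6691]
J4: z=[0.9271, 0.1032, 0.3603] o=[0.0502, 0.7022, 0.1098] → [0.0012, -0.1354, 0.0356, 0.9271, 0.1032, 0.3603]
q̇ = J⁺·V = [-0.1640, -0.6240, 0.4180, 0.2890]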